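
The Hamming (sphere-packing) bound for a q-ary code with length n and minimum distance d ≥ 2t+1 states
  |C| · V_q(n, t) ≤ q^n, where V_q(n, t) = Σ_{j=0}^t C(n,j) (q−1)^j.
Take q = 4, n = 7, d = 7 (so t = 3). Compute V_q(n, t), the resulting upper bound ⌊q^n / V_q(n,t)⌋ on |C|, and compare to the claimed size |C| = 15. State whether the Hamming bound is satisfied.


V_q(n, t) = 1156, q^n = 16384, Hamming bound = 14, |C| = 15 > bound (violated).

Step 1: Compute V_q(n, t) = Σ_{j=0}^3 C(n, j) (q−1)^j.
  j = 0: C(7,0)·(3)^0 = 1·1 = 1.
  j = 1: C(7,1)·(3)^1 = 7·3 = 21.
  j = 2: C(7,2)·(3)^2 = 21·9 = 189.
  j = 3: C(7,3)·(3)^3 = 35·27 = 945.
  V_q(n, t) = 1 + 21 + 189 + 945 = 1156.
Step 2: q^n = 4^7 = 16384.
Step 3: Hamming bound ⌊q^n / V_q(n,t)⌋ = ⌊16384/1156⌋ = 14.
Step 4: Compare |C| = 15 to 14: violated.
The claimed |C| lies above the Hamming bound, so no 4-ary code of length 7 with d ≥ 7 can have 15 codewords.


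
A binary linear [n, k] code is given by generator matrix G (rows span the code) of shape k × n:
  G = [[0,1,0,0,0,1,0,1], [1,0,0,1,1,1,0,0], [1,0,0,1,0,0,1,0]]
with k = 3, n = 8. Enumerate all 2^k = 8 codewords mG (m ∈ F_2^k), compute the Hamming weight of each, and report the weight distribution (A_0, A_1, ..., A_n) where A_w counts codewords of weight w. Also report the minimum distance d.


Weight distribution: A_0 = 1, A_3 = 3, A_4 = 2, A_5 = 1, A_6 = 1. Minimum distance d = 3.

Enumerate all 2^3 = 8 messages m ∈ F_2^3.
For each, compute codeword c = mG in F_2^8, then tally its weight.
  m = 000 → c = 00000000, weight = 0.
  m = 100 → c = 01000101, weight = 3.
  m = 010 → c = 10011100, weight = 4.
  m = 110 → c = 11011001, weight = 5.
  m = 001 → c = 10010010, weight = 3.
  m = 101 → c = 11010111, weight = 6.
  m = 011 → c = 00001110, weight = 3.
  m = 111 → c = 01001011, weight = 4.
Tally weights:
  weight 0: 1 codewords.
  weight 3: 3 codewords.
  weight 4: 2 codewords.
  weight 5: 1 codewords.
  weight 6: 1 codewords.
Minimum distance d = smallest w > 0 with A_w > 0 = 3.
Sanity: Σ A_w = 8 = 2^3 = 8 ✓.


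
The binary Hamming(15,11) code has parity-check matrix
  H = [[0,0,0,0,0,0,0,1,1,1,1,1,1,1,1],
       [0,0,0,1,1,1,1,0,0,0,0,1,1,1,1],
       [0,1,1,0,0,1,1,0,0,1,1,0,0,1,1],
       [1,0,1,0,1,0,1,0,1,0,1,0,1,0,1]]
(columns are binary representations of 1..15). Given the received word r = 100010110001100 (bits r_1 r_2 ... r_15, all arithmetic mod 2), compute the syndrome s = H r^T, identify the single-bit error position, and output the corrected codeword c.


s = (1, 0, 1, 0)^T, error position = 10, corrected codeword c = 100010110101100

Compute s = H r^T mod 2 one row at a time:
  s_1 = 1 + 0 + 0 + 0 + 1 + 1 + 0 + 0 = 3 ≡ 1 (mod 2).
  s_2 = 0 + 1 + 0 + 1 + 1 + 1 + 0 + 0 = 4 ≡ 0 (mod 2).
  s_3 = 0 + 0 + 0 + 1 + 0 + 0 + 0 + 0 = 1 ≡ 1 (mod 2).
  s_4 = 1 + 0 + 1 + 1 + 0 + 0 + 1 + 0 = 4 ≡ 0 (mod 2).
s = (1, 0, 1, 0)^T — this equals column 10 of H (binary 1010), so error is at position 10.
Correct: flip bit 10 of r = 100010110001100 to get c = 100010110101100.


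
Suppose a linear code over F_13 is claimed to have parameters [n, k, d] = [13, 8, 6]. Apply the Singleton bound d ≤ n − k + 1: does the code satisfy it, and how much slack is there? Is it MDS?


Singleton RHS = n − k + 1 = 6, slack = 0, bound satisfied, MDS.

Singleton bound: d ≤ n − k + 1.
Here n = 13, k = 8, so n − k + 1 = 6.
Given d = 6, check d ≤ 6: YES.
Slack = (n − k + 1) − d = 0.
The code is MDS (slack = 0).
Description: the claimed parameters are [13, 8, 6]_13; such a code would be MDS (meets Singleton bound).


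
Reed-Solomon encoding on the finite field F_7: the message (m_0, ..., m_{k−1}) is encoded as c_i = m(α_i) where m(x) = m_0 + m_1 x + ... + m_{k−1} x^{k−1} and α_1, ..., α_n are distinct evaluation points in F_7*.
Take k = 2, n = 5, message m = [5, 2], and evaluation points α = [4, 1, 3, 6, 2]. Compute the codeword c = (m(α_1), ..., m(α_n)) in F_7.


c = [6, 0, 4, 3, 2]

Message polynomial: m(x) = 5 + 2·x (mod 7).
For each evaluation point α_i, compute m(α_i) mod 7:
  α_1 = 4: Horner steps 2 → 6, so m(4) = 6.
  α_2 = 1: Horner steps 2 → 0, so m(1) = 0.
  α_3 = 3: Horner steps 2 → 4, so m(3) = 4.
  α_4 = 6: Horner steps 2 → 3, so m(6) = 3.
  α_5 = 2: Horner steps 2 → 2, so m(2) = 2.
Codeword c = [6, 0, 4, 3, 2] ∈ F_7^5.


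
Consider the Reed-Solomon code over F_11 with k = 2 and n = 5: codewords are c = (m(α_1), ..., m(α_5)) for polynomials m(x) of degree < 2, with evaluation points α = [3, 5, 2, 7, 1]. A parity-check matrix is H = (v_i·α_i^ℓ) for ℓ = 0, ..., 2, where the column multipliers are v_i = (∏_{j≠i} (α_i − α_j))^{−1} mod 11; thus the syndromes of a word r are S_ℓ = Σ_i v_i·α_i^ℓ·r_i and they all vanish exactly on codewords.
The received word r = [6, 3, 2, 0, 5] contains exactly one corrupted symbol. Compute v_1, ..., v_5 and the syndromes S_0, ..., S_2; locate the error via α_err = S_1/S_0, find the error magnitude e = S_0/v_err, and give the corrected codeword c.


S = (10, 10, 10), error at position 5, error magnitude e = 7, c = [6, 3, 2, 0, 9].

Step 1: column multipliers v_i = (∏_{j≠i}(α_i − α_j))^{−1} mod 11.
  i = 1 (α = 3): (3−5)(3−2)(3−7)(3−1) = (−2)·1·(−4)·2 = 16 ≡ 5, so v_1 = 5^{−1} = 9 (mod 11).
  i = 2 (α = 5): (5−3)(5−2)(5−7)(5−1) = 2·3·(−2)·4 = −48 ≡ 7, so v_2 = 7^{−1} = 8 (mod 11).
  i = 3 (α = 2): (2−3)(2−5)(2−7)(2−1) = (−1)·(−3)·(−5)·1 = −15 ≡ 7, so v_3 = 7^{−1} = 8 (mod 11).
  i = 4 (α = 7): (7−3)(7−5)(7−2)(7−1) = 4·2·5·6 = 240 ≡ 9, so v_4 = 9^{−1} = 5 (mod 11).
  i = 5 (α = 1): (1−3)(1−5)(1−2)(1−7) = (−2)·(−4)·(−1)·(−6) = 48 ≡ 4, so v_5 = 4^{−1} = 3 (mod 11).
  v = [9, 8, 8, 5, 3].
Step 2: syndromes of r = [6, 3, 2, 0, 5] (all sums mod 11).
  S_0 = Σ v_i r_i = 9·6 + 8·3 + 8·2 + 5·0 + 3·5 = 109 ≡ 10.
  S_1 = Σ v_i α_i r_i = 9·3·6 + 8·5·3 + 8·2·2 + 5·7·0 + 3·1·5 = 329 ≡ 10.
  α_i^2 mod 11 = [9, 3, 4, 5, 1].
  S_2 = Σ v_i α_i^2 r_i = 9·9·6 + 8·3·3 + 8·4·2 + 5·5·0 + 3·1·5 = 637 ≡ 10.
  S = (10, 10, 10) ≠ 0, so r is not a codeword (an error is present).
Step 3: locate the error. For a single error e at position i, S_ℓ = v_i·e·α_i^ℓ, so α_err = S_1/S_0.
  S_0^{−1} = 10^{−1} = 10 (mod 11), so α_err = 10·10 = 100 ≡ 1 = α_5. Error position i = 5.
  Consistency check: S_2/S_1 = 10·10 = 100 ≡ 1 = α_err ✓ (single-error assumption holds).
Step 4: error magnitude e = S_0/v_5 = S_0·∏_{j≠5}(α_5 − α_j) = 10·4 = 40 ≡ 7 (mod 11).
Step 5: correct position 5: c_5 = r_5 − e = 5 − 7 ≡ 9 (mod 11). Hence c = [6, 3, 2, 0, 9].
  Check: interpolating c through the α_i gives m(x) = 5 + 4·x (degree < 2) with m(α_i) = c_i for every i, so c is indeed a codeword.


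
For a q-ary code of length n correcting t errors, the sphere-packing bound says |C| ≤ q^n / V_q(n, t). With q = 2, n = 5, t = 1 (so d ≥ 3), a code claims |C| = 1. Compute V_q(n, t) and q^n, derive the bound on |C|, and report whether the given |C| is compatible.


V_q(n, t) = 6, q^n = 32, Hamming bound = 5, |C| = 1 ≤ bound (satisfied).

Step 1: Compute V_q(n, t) = Σ_{j=0}^1 C(n, j) (q−1)^j.
  j = 0: C(5,0)·(1)^0 = 1·1 = 1.
  j = 1: C(5,1)·(1)^1 = 5·1 = 5.
  V_q(n, t) = 1 + 5 = 6.
Step 2: q^n = 2^5 = 32.
Step 3: Hamming bound ⌊q^n / V_q(n,t)⌋ = ⌊32/6⌋ = 5.
Step 4: Compare |C| = 1 to 5: satisfied.
The claimed |C| lies below the Hamming bound.


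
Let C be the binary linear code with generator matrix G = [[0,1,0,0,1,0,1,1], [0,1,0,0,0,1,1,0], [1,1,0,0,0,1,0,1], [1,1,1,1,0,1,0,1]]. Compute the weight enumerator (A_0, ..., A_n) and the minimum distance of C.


Weight distribution: A_0 = 1, A_2 = 1, A_3 = 4, A_4 = 3, A_5 = 4, A_6 = 3. Minimum distance d = 2.

Enumerate all 2^4 = 16 messages m ∈ F_2^4.
For each, compute codeword c = mG in F_2^8, then tally its weight.
  m = 0000 → c = 00000000, weight = 0.
  m = 1000 → c = 01001011, weight = 4.
  m = 0100 → c = 01000110, weight = 3.
  m = 1100 → c = 00001101, weight = 3.
  m = 0010 → c = 11000101, weight = 4.
  m = 1010 → c = 10001110, weight = 4.
  m = 0110 → c = 10000011, weight = 3.
  m = 1110 → c = 11001000, weight = 3.
  m = 0001 → c = 11110101, weight = 6.
  m = 1001 → c = 10111110, weight = 6.
  m = 0101 → c = 10110011, weight = 5.
  m = 1101 → c = 11111000, weight = 5.
  m = 0011 → c = 00110000, weight = 2.
  m = 1011 → c = 01111011, weight = 6.
  m = 0111 → c = 01110110, weight = 5.
  m = 1111 → c = 00111101, weight = 5.
Tally weights:
  weight 0: 1 codewords.
  weight 2: 1 codewords.
  weight 3: 4 codewords.
  weight 4: 3 codewords.
  weight 5: 4 codewords.
  weight 6: 3 codewords.
Minimum distance d = smallest w > 0 with A_w > 0 = 2.
Sanity: Σ A_w = 16 = 2^4 = 16 ✓.


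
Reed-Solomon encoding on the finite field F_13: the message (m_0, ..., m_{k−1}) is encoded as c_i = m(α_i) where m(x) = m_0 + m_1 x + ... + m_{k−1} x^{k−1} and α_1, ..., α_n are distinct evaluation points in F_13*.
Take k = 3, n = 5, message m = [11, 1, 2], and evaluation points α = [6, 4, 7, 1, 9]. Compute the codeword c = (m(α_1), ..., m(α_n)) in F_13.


c = [11, 8, 12, 1, 0]

Message polynomial: m(x) = 11 + 1·x + 2·x^2 (mod 13).
For each evaluation point α_i, compute m(α_i) mod 13:
  α_1 = 6: Horner steps 2 → 0 → 11, so m(6) = 11.
  α_2 = 4: Horner steps 2 → 9 → 8, so m(4) = 8.
  α_3 = 7: Horner steps 2 → 2 → 12, so m(7) = 12.
  α_4 = 1: Horner steps 2 → 3 → 1, so m(1) = 1.
  α_5 = 9: Horner steps 2 → 6 → 0, so m(9) = 0.
Codeword c = [11, 8, 12, 1, 0] ∈ F_13^5.


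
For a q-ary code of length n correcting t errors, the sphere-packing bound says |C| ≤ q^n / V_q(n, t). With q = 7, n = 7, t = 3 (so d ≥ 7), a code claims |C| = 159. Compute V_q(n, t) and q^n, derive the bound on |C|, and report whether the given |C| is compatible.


V_q(n, t) = 8359, q^n = 823543, Hamming bound = 98, |C| = 159 > bound (violated).

Step 1: Compute V_q(n, t) = Σ_{j=0}^3 C(n, j) (q−1)^j.
  j = 0: C(7,0)·(6)^0 = 1·1 = 1.
  j = 1: C(7,1)·(6)^1 = 7·6 = 42.
  j = 2: C(7,2)·(6)^2 = 21·36 = 756.
  j = 3: C(7,3)·(6)^3 = 35·216 = 7560.
  V_q(n, t) = 1 + 42 + 756 + 7560 = 8359.
Step 2: q^n = 7^7 = 823543.
Step 3: Hamming bound ⌊q^n / V_q(n,t)⌋ = ⌊823543/8359⌋ = 98.
Step 4: Compare |C| = 159 to 98: violated.
The claimed |C| lies above the Hamming bound, so no 7-ary code of length 7 with d ≥ 7 can have 159 codewords.


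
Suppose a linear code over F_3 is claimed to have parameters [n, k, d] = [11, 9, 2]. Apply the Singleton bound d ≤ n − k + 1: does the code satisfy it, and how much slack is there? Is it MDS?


Singleton RHS = n − k + 1 = 3, slack = 1, bound satisfied, not MDS.

Singleton bound: d ≤ n − k + 1.
Here n = 11, k = 9, so n − k + 1 = 3.
Given d = 2, check d ≤ 3: YES.
Slack = (n − k + 1) − d = 1.
The code is NOT MDS (slack = 1 > 0).
Description: the claimed parameters are [11, 9, 2]_3; such a code would be non-MDS.


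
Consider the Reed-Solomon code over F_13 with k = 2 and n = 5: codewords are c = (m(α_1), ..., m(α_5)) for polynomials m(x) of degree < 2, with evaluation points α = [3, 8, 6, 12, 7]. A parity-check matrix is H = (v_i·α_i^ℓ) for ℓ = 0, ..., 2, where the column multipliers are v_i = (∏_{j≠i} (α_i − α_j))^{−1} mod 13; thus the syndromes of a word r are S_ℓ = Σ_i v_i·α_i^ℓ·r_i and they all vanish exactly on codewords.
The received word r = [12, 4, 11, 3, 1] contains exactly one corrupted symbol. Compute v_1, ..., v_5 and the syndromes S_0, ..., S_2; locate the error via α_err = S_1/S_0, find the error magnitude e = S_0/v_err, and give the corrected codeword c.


S = (7, 8, 11), error at position 1, error magnitude e = 10, c = [2, 4, 11, 3, 1].

Step 1: column multipliers v_i = (∏_{j≠i}(α_i − α_j))^{−1} mod 13.
  i = 1 (α = 3): (3−8)(3−6)(3−12)(3−7) = (−5)·(−3)·(−9)·(−4) = 540 ≡ 7, so v_1 = 7^{−1} = 2 (mod 13).
  i = 2 (α = 8): (8−3)(8−6)(8−12)(8−7) = 5·2·(−4)·1 = −40 ≡ 12, so v_2 = 12^{−1} = 12 (mod 13).
  i = 3 (α = 6): (6−3)(6−8)(6−12)(6−7) = 3·(−2)·(−6)·(−1) = −36 ≡ 3, so v_3 = 3^{−1} = 9 (mod 13).
  i = 4 (α = 12): (12−3)(12−8)(12−6)(12−7) = 9·4·6·5 = 1080 ≡ 1, so v_4 = 1^{−1} = 1 (mod 13).
  i = 5 (α = 7): (7−3)(7−8)(7−6)(7−12) = 4·(−1)·1·(−5) = 20 ≡ 7, so v_5 = 7^{−1} = 2 (mod 13).
  v = [2, 12, 9, 1, 2].
Step 2: syndromes of r = [12, 4, 11, 3, 1] (all sums mod 13).
  S_0 = Σ v_i r_i = 2·12 + 12·4 + 9·11 + 1·3 + 2·1 = 176 ≡ 7.
  S_1 = Σ v_i α_i r_i = 2·3·12 + 12·8·4 + 9·6·11 + 1·12·3 + 2·7·1 = 1100 ≡ 8.
  α_i^2 mod 13 = [9, 12, 10, 1, 10].
  S_2 = Σ v_i α_i^2 r_i = 2·9·12 + 12·12·4 + 9·10·11 + 1·1·3 + 2·10·1 = 1805 ≡ 11.
  S = (7, 8, 11) ≠ 0, so r is not a codeword (an error is present).
Step 3: locate the error. For a single error e at position i, S_ℓ = v_i·e·α_i^ℓ, so α_err = S_1/S_0.
  S_0^{−1} = 7^{−1} = 2 (mod 13), so α_err = 8·2 = 16 ≡ 3 = α_1. Error position i = 1.
  Consistency check: S_2/S_1 = 11·5 = 55 ≡ 3 = α_err ✓ (single-error assumption holds).
Step 4: error magnitude e = S_0/v_1 = S_0·∏_{j≠1}(α_1 − α_j) = 7·7 = 49 ≡ 10 (mod 13).
Step 5: correct position 1: c_1 = r_1 − e = 12 − 10 ≡ 2 (mod 13). Hence c = [2, 4, 11, 3, 1].
  Check: interpolating c through the α_i gives m(x) = 6 + 3·x (degree < 2) with m(α_i) = c_i for every i, so c is indeed a codeword.


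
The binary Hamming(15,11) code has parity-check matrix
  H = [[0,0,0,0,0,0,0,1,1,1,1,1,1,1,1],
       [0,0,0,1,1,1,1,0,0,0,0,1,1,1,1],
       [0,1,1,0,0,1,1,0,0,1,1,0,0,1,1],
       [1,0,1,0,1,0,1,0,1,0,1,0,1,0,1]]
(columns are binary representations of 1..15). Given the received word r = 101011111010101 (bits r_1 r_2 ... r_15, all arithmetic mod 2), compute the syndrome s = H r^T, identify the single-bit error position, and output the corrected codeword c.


s = (1, 1, 1, 0)^T, error position = 14, corrected codeword c = 101011111010111

Compute s = H r^T mod 2 one row at a time:
  s_1 = 1 + 1 + 0 + 1 + 0 + 1 + 0 + 1 = 5 ≡ 1 (mod 2).
  s_2 = 0 + 1 + 1 + 1 + 0 + 1 + 0 + 1 = 5 ≡ 1 (mod 2).
  s_3 = 0 + 1 + 1 + 1 + 0 + 1 + 0 + 1 = 5 ≡ 1 (mod 2).
  s_4 = 1 + 1 + 1 + 1 + 1 + 1 + 1 + 1 = 8 ≡ 0 (mod 2).
s = (1, 1, 1, 0)^T — this equals column 14 of H (binary 1110), so error is at position 14.
Correct: flip bit 14 of r = 101011111010101 to get c = 101011111010111.


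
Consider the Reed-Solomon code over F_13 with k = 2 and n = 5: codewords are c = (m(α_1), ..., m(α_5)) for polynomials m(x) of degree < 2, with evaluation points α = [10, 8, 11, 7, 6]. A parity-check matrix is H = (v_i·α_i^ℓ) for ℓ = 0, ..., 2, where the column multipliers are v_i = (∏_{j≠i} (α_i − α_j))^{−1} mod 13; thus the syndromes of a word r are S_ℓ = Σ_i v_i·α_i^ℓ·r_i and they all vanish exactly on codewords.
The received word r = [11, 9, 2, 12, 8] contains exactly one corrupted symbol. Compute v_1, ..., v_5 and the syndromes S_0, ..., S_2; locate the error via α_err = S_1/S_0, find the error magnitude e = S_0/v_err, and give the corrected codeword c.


S = (7, 4, 6), error at position 2, error magnitude e = 6, c = [11, 3, 2, 12, 8].

Step 1: column multipliers v_i = (∏_{j≠i}(α_i − α_j))^{−1} mod 13.
  i = 1 (α = 10): (10−8)(10−11)(10−7)(10−6) = 2·(−1)·3·4 = −24 ≡ 2, so v_1 = 2^{−1} = 7 (mod 13).
  i = 2 (α = 8): (8−10)(8−11)(8−7)(8−6) = (−2)·(−3)·1·2 = 12 ≡ 12, so v_2 = 12^{−1} = 12 (mod 13).
  i = 3 (α = 11): (11−10)(11−8)(11−7)(11−6) = 1·3·4·5 = 60 ≡ 8, so v_3 = 8^{−1} = 5 (mod 13).
  i = 4 (α = 7): (7−10)(7−8)(7−11)(7−6) = (−3)·(−1)·(−4)·1 = −12 ≡ 1, so v_4 = 1^{−1} = 1 (mod 13).
  i = 5 (α = 6): (6−10)(6−8)(6−11)(6−7) = (−4)·(−2)·(−5)·(−1) = 40 ≡ 1, so v_5 = 1^{−1} = 1 (mod 13).
  v = [7, 12, 5, 1, 1].
Step 2: syndromes of r = [11, 9, 2, 12, 8] (all sums mod 13).
  S_0 = Σ v_i r_i = 7·11 + 12·9 + 5·2 + 1·12 + 1·8 = 215 ≡ 7.
  S_1 = Σ v_i α_i r_i = 7·10·11 + 12·8·9 + 5·11·2 + 1·7·12 + 1·6·8 = 1876 ≡ 4.
  α_i^2 mod 13 = [9, 12, 4, 10, 10].
  S_2 = Σ v_i α_i^2 r_i = 7·9·11 + 12·12·9 + 5·4·2 + 1·10·12 + 1·10·8 = 2229 ≡ 6.
  S = (7, 4, 6) ≠ 0, so r is not a codeword (an error is present).
Step 3: locate the error. For a single error e at position i, S_ℓ = v_i·e·α_i^ℓ, so α_err = S_1/S_0.
  S_0^{−1} = 7^{−1} = 2 (mod 13), so α_err = 4·2 = 8 ≡ 8 = α_2. Error position i = 2.
  Consistency check: S_2/S_1 = 6·10 = 60 ≡ 8 = α_err ✓ (single-error assumption holds).
Step 4: error magnitude e = S_0/v_2 = S_0·∏_{j≠2}(α_2 − α_j) = 7·12 = 84 ≡ 6 (mod 13).
Step 5: correct position 2: c_2 = r_2 − e = 9 − 6 ≡ 3 (mod 13). Hence c = [11, 3, 2, 12, 8].
  Check: interpolating c through the α_i gives m(x) = 10 + 4·x (degree < 2) with m(α_i) = c_i for every i, so c is indeed a codeword.


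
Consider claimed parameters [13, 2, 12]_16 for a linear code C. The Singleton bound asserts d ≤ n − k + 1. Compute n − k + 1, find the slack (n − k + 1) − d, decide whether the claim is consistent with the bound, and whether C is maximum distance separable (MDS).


Singleton RHS = n − k + 1 = 12, slack = 0, bound satisfied, MDS.

Singleton bound: d ≤ n − k + 1.
Here n = 13, k = 2, so n − k + 1 = 12.
Given d = 12, check d ≤ 12: YES.
Slack = (n − k + 1) − d = 0.
The code is MDS (slack = 0).
Description: the claimed parameters are [13, 2, 12]_16; such a code would be MDS (meets Singleton bound).


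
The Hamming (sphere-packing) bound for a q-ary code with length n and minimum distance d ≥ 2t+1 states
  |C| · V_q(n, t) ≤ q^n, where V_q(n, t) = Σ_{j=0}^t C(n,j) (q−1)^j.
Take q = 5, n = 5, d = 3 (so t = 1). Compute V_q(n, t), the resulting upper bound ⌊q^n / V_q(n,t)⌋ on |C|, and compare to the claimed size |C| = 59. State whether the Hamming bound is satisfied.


V_q(n, t) = 21, q^n = 3125, Hamming bound = 148, |C| = 59 ≤ bound (satisfied).

Step 1: Compute V_q(n, t) = Σ_{j=0}^1 C(n, j) (q−1)^j.
  j = 0: C(5,0)·(4)^0 = 1·1 = 1.
  j = 1: C(5,1)·(4)^1 = 5·4 = 20.
  V_q(n, t) = 1 + 20 = 21.
Step 2: q^n = 5^5 = 3125.
Step 3: Hamming bound ⌊q^n / V_q(n,t)⌋ = ⌊3125/21⌋ = 148.
Step 4: Compare |C| = 59 to 148: satisfied.
The claimed |C| lies below the Hamming bound.


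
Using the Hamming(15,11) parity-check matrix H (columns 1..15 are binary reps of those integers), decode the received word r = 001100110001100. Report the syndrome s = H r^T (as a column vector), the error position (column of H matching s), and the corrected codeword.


s = (1, 0, 0, 1)^T, error position = 9, corrected codeword c = 001100111001100

Compute s = H r^T mod 2 one row at a time:
  s_1 = 1 + 0 + 0 + 0 + 1 + 1 + 0 + 0 = 3 ≡ 1 (mod 2).
  s_2 = 1 + 0 + 0 + 1 + 1 + 1 + 0 + 0 = 4 ≡ 0 (mod 2).
  s_3 = 0 + 1 + 0 + 1 + 0 + 0 + 0 + 0 = 2 ≡ 0 (mod 2).
  s_4 = 0 + 1 + 0 + 1 + 0 + 0 + 1 + 0 = 3 ≡ 1 (mod 2).
s = (1, 0, 0, 1)^T — this equals column 9 of H (binary 1001), so error is at position 9.
Correct: flip bit 9 of r = 001100110001100 to get c = 001100111001100.


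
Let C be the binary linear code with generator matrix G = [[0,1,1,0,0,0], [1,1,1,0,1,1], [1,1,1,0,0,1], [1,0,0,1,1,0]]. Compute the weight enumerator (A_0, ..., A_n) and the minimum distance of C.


Weight distribution: A_0 = 1, A_1 = 1, A_2 = 4, A_3 = 4, A_4 = 3, A_5 = 3. Minimum distance d = 1.

Enumerate all 2^4 = 16 messages m ∈ F_2^4.
For each, compute codeword c = mG in F_2^6, then tally its weight.
  m = 0000 → c = 000000, weight = 0.
  m = 1000 → c = 011000, weight = 2.
  m = 0100 → c = 111011, weight = 5.
  m = 1100 → c = 100011, weight = 3.
  m = 0010 → c = 111001, weight = 4.
  m = 1010 → c = 100001, weight = 2.
  m = 0110 → c = 000010, weight = 1.
  m = 1110 → c = 011010, weight = 3.
  m = 0001 → c = 100110, weight = 3.
  m = 1001 → c = 111110, weight = 5.
  m = 0101 → c = 011101, weight = 4.
  m = 1101 → c = 000101, weight = 2.
  m = 0011 → c = 011111, weight = 5.
  m = 1011 → c = 000111, weight = 3.
  m = 0111 → c = 100100, weight = 2.
  m = 1111 → c = 111100, weight = 4.
Tally weights:
  weight 0: 1 codewords.
  weight 1: 1 codewords.
  weight 2: 4 codewords.
  weight 3: 4 codewords.
  weight 4: 3 codewords.
  weight 5: 3 codewords.
Minimum distance d = smallest w > 0 with A_w > 0 = 1.
Sanity: Σ A_w = 16 = 2^4 = 16 ✓.


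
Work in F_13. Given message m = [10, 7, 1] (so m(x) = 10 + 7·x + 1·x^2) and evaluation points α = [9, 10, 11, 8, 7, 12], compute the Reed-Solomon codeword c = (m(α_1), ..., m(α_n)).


c = [11, 11, 0, 0, 4, 4]

Message polynomial: m(x) = 10 + 7·x + 1·x^2 (mod 13).
For each evaluation point α_i, compute m(α_i) mod 13:
  α_1 = 9: Horner steps 1 → 3 → 11, so m(9) = 11.
  α_2 = 10: Horner steps 1 → 4 → 11, so m(10) = 11.
  α_3 = 11: Horner steps 1 → 5 → 0, so m(11) = 0.
  α_4 = 8: Horner steps 1 → 2 → 0, so m(8) = 0.
  α_5 = 7: Horner steps 1 → 1 → 4, so m(7) = 4.
  α_6 = 12: Horner steps 1 → 6 → 4, so m(12) = 4.
Codeword c = [11, 11, 0, 0, 4, 4] ∈ F_13^6.


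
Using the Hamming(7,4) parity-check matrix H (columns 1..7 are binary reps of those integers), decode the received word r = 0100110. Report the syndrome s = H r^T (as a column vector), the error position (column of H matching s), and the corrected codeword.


s = (0, 0, 1)^T, error position = 1, corrected codeword c = 1100110

Compute s = H r^T mod 2 one row at a time:
  s_1 = 0 + 1 + 1 + 0 = 2 ≡ 0 (mod 2).
  s_2 = 1 + 0 + 1 + 0 = 2 ≡ 0 (mod 2).
  s_3 = 0 + 0 + 1 + 0 = 1 ≡ 1 (mod 2).
s = (0, 0, 1)^T — this equals column 1 of H (binary 001), so error is at position 1.
Correct: flip bit 1 of r = 0100110 to get c = 1100110.


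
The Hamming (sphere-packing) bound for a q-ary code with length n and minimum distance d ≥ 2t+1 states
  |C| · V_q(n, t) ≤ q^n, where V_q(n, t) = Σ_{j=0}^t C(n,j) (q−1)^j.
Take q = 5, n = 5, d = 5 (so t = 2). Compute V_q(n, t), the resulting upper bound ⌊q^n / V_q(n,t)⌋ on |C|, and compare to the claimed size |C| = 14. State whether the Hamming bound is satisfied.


V_q(n, t) = 181, q^n = 3125, Hamming bound = 17, |C| = 14 ≤ bound (satisfied).

Step 1: Compute V_q(n, t) = Σ_{j=0}^2 C(n, j) (q−1)^j.
  j = 0: C(5,0)·(4)^0 = 1·1 = 1.
  j = 1: C(5,1)·(4)^1 = 5·4 = 20.
  j = 2: C(5,2)·(4)^2 = 10·16 = 160.
  V_q(n, t) = 1 + 20 + 160 = 181.
Step 2: q^n = 5^5 = 3125.
Step 3: Hamming bound ⌊q^n / V_q(n,t)⌋ = ⌊3125/181⌋ = 17.
Step 4: Compare |C| = 14 to 17: satisfied.
The claimed |C| lies below the Hamming bound.


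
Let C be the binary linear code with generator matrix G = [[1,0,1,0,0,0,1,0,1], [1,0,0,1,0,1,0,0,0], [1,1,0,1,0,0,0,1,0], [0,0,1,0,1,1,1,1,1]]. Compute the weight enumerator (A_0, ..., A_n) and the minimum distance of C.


Weight distribution: A_0 = 1, A_3 = 4, A_4 = 4, A_5 = 2, A_6 = 2, A_7 = 2, A_8 = 1. Minimum distance d = 3.

Enumerate all 2^4 = 16 messages m ∈ F_2^4.
For each, compute codeword c = mG in F_2^9, then tally its weight.
  m = 0000 → c = 000000000, weight = 0.
  m = 1000 → c = 101000101, weight = 4.
  m = 0100 → c = 100101000, weight = 3.
  m = 1100 → c = 001101101, weight = 5.
  m = 0010 → c = 110100010, weight = 4.
  m = 1010 → c = 011100111, weight = 6.
  m = 0110 → c = 010001010, weight = 3.
  m = 1110 → c = 111001111, weight = 7.
  m = 0001 → c = 001011111, weight = 6.
  m = 1001 → c = 100011010, weight = 4.
  m = 0101 → c = 101110111, weight = 7.
  m = 1101 → c = 000110010, weight = 3.
  m = 0011 → c = 111111101, weight = 8.
  m = 1011 → c = 010111000, weight = 4.
  m = 0111 → c = 011010101, weight = 5.
  m = 1111 → c = 110010000, weight = 3.
Tally weights:
  weight 0: 1 codewords.
  weight 3: 4 codewords.
  weight 4: 4 codewords.
  weight 5: 2 codewords.
  weight 6: 2 codewords.
  weight 7: 2 codewords.
  weight 8: 1 codewords.
Minimum distance d = smallest w > 0 with A_w > 0 = 3.
Sanity: Σ A_w = 16 = 2^4 = 16 ✓.


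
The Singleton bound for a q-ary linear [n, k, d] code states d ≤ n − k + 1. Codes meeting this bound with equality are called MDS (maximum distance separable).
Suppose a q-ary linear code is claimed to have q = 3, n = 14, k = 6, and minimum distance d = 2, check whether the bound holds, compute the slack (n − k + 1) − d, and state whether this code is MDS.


Singleton RHS = n − k + 1 = 9, slack = 7, bound satisfied, not MDS.

Singleton bound: d ≤ n − k + 1.
Here n = 14, k = 6, so n − k + 1 = 9.
Given d = 2, check d ≤ 9: YES.
Slack = (n − k + 1) − d = 7.
The code is NOT MDS (slack = 7 > 0).
Description: the claimed parameters are [14, 6, 2]_3; such a code would be non-MDS.


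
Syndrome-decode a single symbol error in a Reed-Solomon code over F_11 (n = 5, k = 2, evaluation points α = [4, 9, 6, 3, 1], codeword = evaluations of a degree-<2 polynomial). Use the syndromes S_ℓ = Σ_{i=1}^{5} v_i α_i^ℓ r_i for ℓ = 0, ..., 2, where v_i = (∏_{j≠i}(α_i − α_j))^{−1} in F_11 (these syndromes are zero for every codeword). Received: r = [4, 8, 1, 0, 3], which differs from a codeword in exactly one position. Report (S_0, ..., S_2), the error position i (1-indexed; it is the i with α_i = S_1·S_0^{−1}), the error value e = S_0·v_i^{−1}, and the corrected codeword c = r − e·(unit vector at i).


S = (10, 2, 7), error at position 2, error magnitude e = 6, c = [4, 2, 1, 0, 3].

Step 1: column multipliers v_i = (∏_{j≠i}(α_i − α_j))^{−1} mod 11.
  i = 1 (α = 4): (4−9)(4−6)(4−3)(4−1) = (−5)·(−2)·1·3 = 30 ≡ 8, so v_1 = 8^{−1} = 7 (mod 11).
  i = 2 (α = 9): (9−4)(9−6)(9−3)(9−1) = 5·3·6·8 = 720 ≡ 5, so v_2 = 5^{−1} = 9 (mod 11).
  i = 3 (α = 6): (6−4)(6−9)(6−3)(6−1) = 2·(−3)·3·5 = −90 ≡ 9, so v_3 = 9^{−1} = 5 (mod 11).
  i = 4 (α = 3): (3−4)(3−9)(3−6)(3−1) = (−1)·(−6)·(−3)·2 = −36 ≡ 8, so v_4 = 8^{−1} = 7 (mod 11).
  i = 5 (α = 1): (1−4)(1−9)(1−6)(1−3) = (−3)·(−8)·(−5)·(−2) = 240 ≡ 9, so v_5 = 9^{−1} = 5 (mod 11).
  v = [7, 9, 5, 7, 5].
Step 2: syndromes of r = [4, 8, 1, 0, 3] (all sums mod 11).
  S_0 = Σ v_i r_i = 7·4 + 9·8 + 5·1 + 7·0 + 5·3 = 120 ≡ 10.
  S_1 = Σ v_i α_i r_i = 7·4·4 + 9·9·8 + 5·6·1 + 7·3·0 + 5·1·3 = 805 ≡ 2.
  α_i^2 mod 11 = [5, 4, 3, 9, 1].
  S_2 = Σ v_i α_i^2 r_i = 7·5·4 + 9·4·8 + 5·3·1 + 7·9·0 + 5·1·3 = 458 ≡ 7.
  S = (10, 2, 7) ≠ 0, so r is not a codeword (an error is present).
Step 3: locate the error. For a single error e at position i, S_ℓ = v_i·e·α_i^ℓ, so α_err = S_1/S_0.
  S_0^{−1} = 10^{−1} = 10 (mod 11), so α_err = 2·10 = 20 ≡ 9 = α_2. Error position i = 2.
  Consistency check: S_2/S_1 = 7·6 = 42 ≡ 9 = α_err ✓ (single-error assumption holds).
Step 4: error magnitude e = S_0/v_2 = S_0·∏_{j≠2}(α_2 − α_j) = 10·5 = 50 ≡ 6 (mod 11).
Step 5: correct position 2: c_2 = r_2 − e = 8 − 6 ≡ 2 (mod 11). Hence c = [4, 2, 1, 0, 3].
  Check: interpolating c through the α_i gives m(x) = 10 + 4·x (degree < 2) with m(α_i) = c_i for every i, so c is indeed a codeword.


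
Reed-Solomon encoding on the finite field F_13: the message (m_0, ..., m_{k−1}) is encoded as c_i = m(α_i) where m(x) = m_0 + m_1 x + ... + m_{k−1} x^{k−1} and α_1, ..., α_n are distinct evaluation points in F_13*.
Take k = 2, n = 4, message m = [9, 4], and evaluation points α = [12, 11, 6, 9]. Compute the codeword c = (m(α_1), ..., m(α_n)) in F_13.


c = [5, 1, 7, 6]

Message polynomial: m(x) = 9 + 4·x (mod 13).
For each evaluation point α_i, compute m(α_i) mod 13:
  α_1 = 12: Horner steps 4 → 5, so m(12) = 5.
  α_2 = 11: Horner steps 4 → 1, so m(11) = 1.
  α_3 = 6: Horner steps 4 → 7, so m(6) = 7.
  α_4 = 9: Horner steps 4 → 6, so m(9) = 6.
Codeword c = [5, 1, 7, 6] ∈ F_13^4.


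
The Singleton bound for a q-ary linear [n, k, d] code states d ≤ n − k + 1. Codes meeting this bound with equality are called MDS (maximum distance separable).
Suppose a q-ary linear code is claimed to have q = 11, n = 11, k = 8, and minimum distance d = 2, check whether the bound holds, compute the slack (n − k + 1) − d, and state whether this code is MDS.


Singleton RHS = n − k + 1 = 4, slack = 2, bound satisfied, not MDS.

Singleton bound: d ≤ n − k + 1.
Here n = 11, k = 8, so n − k + 1 = 4.
Given d = 2, check d ≤ 4: YES.
Slack = (n − k + 1) − d = 2.
The code is NOT MDS (slack = 2 > 0).
Description: the claimed parameters are [11, 8, 2]_11; such a code would be non-MDS.


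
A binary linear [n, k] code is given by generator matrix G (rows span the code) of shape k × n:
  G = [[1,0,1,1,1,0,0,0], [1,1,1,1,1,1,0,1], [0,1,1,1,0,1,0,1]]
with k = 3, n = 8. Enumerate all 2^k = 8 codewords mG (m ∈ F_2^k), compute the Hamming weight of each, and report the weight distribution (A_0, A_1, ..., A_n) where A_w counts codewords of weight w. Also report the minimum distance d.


Weight distribution: A_0 = 1, A_2 = 2, A_3 = 1, A_4 = 1, A_5 = 2, A_7 = 1. Minimum distance d = 2.

Enumerate all 2^3 = 8 messages m ∈ F_2^3.
For each, compute codeword c = mG in F_2^8, then tally its weight.
  m = 000 → c = 00000000, weight = 0.
  m = 100 → c = 10111000, weight = 4.
  m = 010 → c = 11111101, weight = 7.
  m = 110 → c = 01000101, weight = 3.
  m = 001 → c = 01110101, weight = 5.
  m = 101 → c = 11001101, weight = 5.
  m = 011 → c = 10001000, weight = 2.
  m = 111 → c = 00110000, weight = 2.
Tally weights:
  weight 0: 1 codewords.
  weight 2: 2 codewords.
  weight 3: 1 codewords.
  weight 4: 1 codewords.
  weight 5: 2 codewords.
  weight 7: 1 codewords.
Minimum distance d = smallest w > 0 with A_w > 0 = 2.
Sanity: Σ A_w = 8 = 2^3 = 8 ✓.


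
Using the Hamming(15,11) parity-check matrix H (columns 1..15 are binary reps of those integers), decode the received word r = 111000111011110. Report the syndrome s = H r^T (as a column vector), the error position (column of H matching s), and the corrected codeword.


s = (0, 0, 1, 0)^T, error position = 2, corrected codeword c = 101000111011110

Compute s = H r^T mod 2 one row at a time:
  s_1 = 1 + 1 + 0 + 1 + 1 + 1 + 1 + 0 = 6 ≡ 0 (mod 2).
  s_2 = 0 + 0 + 0 + 1 + 1 + 1 + 1 + 0 = 4 ≡ 0 (mod 2).
  s_3 = 1 + 1 + 0 + 1 + 0 + 1 + 1 + 0 = 5 ≡ 1 (mod 2).
  s_4 = 1 + 1 + 0 + 1 + 1 + 1 + 1 + 0 = 6 ≡ 0 (mod 2).
s = (0, 0, 1, 0)^T — this equals column 2 of H (binary 0010), so error is at position 2.
Correct: flip bit 2 of r = 111000111011110 to get c = 101000111011110.


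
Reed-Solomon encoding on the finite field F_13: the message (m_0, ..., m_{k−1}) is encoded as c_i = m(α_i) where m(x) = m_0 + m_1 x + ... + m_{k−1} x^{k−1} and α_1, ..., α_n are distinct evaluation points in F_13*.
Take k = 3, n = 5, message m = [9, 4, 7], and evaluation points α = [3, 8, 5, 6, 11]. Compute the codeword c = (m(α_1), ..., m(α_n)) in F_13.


c = [6, 8, 9, 12, 3]

Message polynomial: m(x) = 9 + 4·x + 7·x^2 (mod 13).
For each evaluation point α_i, compute m(α_i) mod 13:
  α_1 = 3: Horner steps 7 → 12 → 6, so m(3) = 6.
  α_2 = 8: Horner steps 7 → 8 → 8, so m(8) = 8.
  α_3 = 5: Horner steps 7 → 0 → 9, so m(5) = 9.
  α_4 = 6: Horner steps 7 → 7 → 12, so m(6) = 12.
  α_5 = 11: Horner steps 7 → 3 → 3, so m(11) = 3.
Codeword c = [6, 8, 9, 12, 3] ∈ F_13^5.


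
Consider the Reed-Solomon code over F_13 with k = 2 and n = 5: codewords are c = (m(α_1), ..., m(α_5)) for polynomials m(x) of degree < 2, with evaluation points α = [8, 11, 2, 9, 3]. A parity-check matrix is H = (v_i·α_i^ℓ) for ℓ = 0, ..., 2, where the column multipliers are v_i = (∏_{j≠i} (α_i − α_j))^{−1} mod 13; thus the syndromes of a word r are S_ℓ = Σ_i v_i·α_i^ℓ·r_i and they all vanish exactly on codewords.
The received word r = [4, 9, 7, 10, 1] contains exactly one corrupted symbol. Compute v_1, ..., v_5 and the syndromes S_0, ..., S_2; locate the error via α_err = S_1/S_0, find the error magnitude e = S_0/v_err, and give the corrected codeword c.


S = (2, 6, 5), error at position 5, error magnitude e = 1, c = [4, 9, 7, 10, 0].

Step 1: column multipliers v_i = (∏_{j≠i}(α_i − α_j))^{−1} mod 13.
  i = 1 (α = 8): (8−11)(8−2)(8−9)(8−3) = (−3)·6·(−1)·5 = 90 ≡ 12, so v_1 = 12^{−1} = 12 (mod 13).
  i = 2 (α = 11): (11−8)(11−2)(11−9)(11−3) = 3·9·2·8 = 432 ≡ 3, so v_2 = 3^{−1} = 9 (mod 13).
  i = 3 (α = 2): (2−8)(2−11)(2−9)(2−3) = (−6)·(−9)·(−7)·(−1) = 378 ≡ 1, so v_3 = 1^{−1} = 1 (mod 13).
  i = 4 (α = 9): (9−8)(9−11)(9−2)(9−3) = 1·(−2)·7·6 = −84 ≡ 7, so v_4 = 7^{−1} = 2 (mod 13).
  i = 5 (α = 3): (3−8)(3−11)(3−2)(3−9) = (−5)·(−8)·1·(−6) = −240 ≡ 7, so v_5 = 7^{−1} = 2 (mod 13).
  v = [12, 9, 1, 2, 2].
Step 2: syndromes of r = [4, 9, 7, 10, 1] (all sums mod 13).
  S_0 = Σ v_i r_i = 12·4 + 9·9 + 1·7 + 2·10 + 2·1 = 158 ≡ 2.
  S_1 = Σ v_i α_i r_i = 12·8·4 + 9·11·9 + 1·2·7 + 2·9·10 + 2·3·1 = 1475 ≡ 6.
  α_i^2 mod 13 = [12, 4, 4, 3, 9].
  S_2 = Σ v_i α_i^2 r_i = 12·12·4 + 9·4·9 + 1·4·7 + 2·3·10 + 2·9·1 = 1006 ≡ 5.
  S = (2, 6, 5) ≠ 0, so r is not a codeword (an error is present).
Step 3: locate the error. For a single error e at position i, S_ℓ = v_i·e·α_i^ℓ, so α_err = S_1/S_0.
  S_0^{−1} = 2^{−1} = 7 (mod 13), so α_err = 6·7 = 42 ≡ 3 = α_5. Error position i = 5.
  Consistency check: S_2/S_1 = 5·11 = 55 ≡ 3 = α_err ✓ (single-error assumption holds).
Step 4: error magnitude e = S_0/v_5 = S_0·∏_{j≠5}(α_5 − α_j) = 2·7 = 14 ≡ 1 (mod 13).
Step 5: correct position 5: c_5 = r_5 − e = 1 − 1 ≡ 0 (mod 13). Hence c = [4, 9, 7, 10, 0].
  Check: interpolating c through the α_i gives m(x) = 8 + 6·x (degree < 2) with m(α_i) = c_i for every i, so c is indeed a codeword.


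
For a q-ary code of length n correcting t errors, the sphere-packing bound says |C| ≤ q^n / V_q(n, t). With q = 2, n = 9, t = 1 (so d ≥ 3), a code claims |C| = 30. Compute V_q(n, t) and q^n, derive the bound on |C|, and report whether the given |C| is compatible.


V_q(n, t) = 10, q^n = 512, Hamming bound = 51, |C| = 30 ≤ bound (satisfied).

Step 1: Compute V_q(n, t) = Σ_{j=0}^1 C(n, j) (q−1)^j.
  j = 0: C(9,0)·(1)^0 = 1·1 = 1.
  j = 1: C(9,1)·(1)^1 = 9·1 = 9.
  V_q(n, t) = 1 + 9 = 10.
Step 2: q^n = 2^9 = 512.
Step 3: Hamming bound ⌊q^n / V_q(n,t)⌋ = ⌊512/10⌋ = 51.
Step 4: Compare |C| = 30 to 51: satisfied.
The claimed |C| lies below the Hamming bound.


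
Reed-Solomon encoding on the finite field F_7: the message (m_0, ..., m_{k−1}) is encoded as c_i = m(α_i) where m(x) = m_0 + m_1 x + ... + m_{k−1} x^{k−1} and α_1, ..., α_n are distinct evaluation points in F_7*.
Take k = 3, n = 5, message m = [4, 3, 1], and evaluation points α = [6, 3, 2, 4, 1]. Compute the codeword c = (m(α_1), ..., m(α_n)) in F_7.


c = [2, 1, 0, 4, 1]

Message polynomial: m(x) = 4 + 3·x + 1·x^2 (mod 7).
For each evaluation point α_i, compute m(α_i) mod 7:
  α_1 = 6: Horner steps 1 → 2 → 2, so m(6) = 2.
  α_2 = 3: Horner steps 1 → 6 → 1, so m(3) = 1.
  α_3 = 2: Horner steps 1 → 5 → 0, so m(2) = 0.
  α_4 = 4: Horner steps 1 → 0 → 4, so m(4) = 4.
  α_5 = 1: Horner steps 1 → 4 → 1, so m(1) = 1.
Codeword c = [2, 1, 0, 4, 1] ∈ F_7^5.


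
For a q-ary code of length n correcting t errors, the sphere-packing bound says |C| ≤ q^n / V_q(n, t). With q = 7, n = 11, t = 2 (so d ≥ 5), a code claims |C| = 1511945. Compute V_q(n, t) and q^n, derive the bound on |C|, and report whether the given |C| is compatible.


V_q(n, t) = 2047, q^n = 1977326743, Hamming bound = 965963, |C| = 1511945 > bound (violated).

Step 1: Compute V_q(n, t) = Σ_{j=0}^2 C(n, j) (q−1)^j.
  j = 0: C(11,0)·(6)^0 = 1·1 = 1.
  j = 1: C(11,1)·(6)^1 = 11·6 = 66.
  j = 2: C(11,2)·(6)^2 = 55·36 = 1980.
  V_q(n, t) = 1 + 66 + 1980 = 2047.
Step 2: q^n = 7^11 = 1977326743.
Step 3: Hamming bound ⌊q^n / V_q(n,t)⌋ = ⌊1977326743/2047⌋ = 965963.
Step 4: Compare |C| = 1511945 to 965963: violated.
The claimed |C| lies above the Hamming bound, so no 7-ary code of length 11 with d ≥ 5 can have 1511945 codewords.


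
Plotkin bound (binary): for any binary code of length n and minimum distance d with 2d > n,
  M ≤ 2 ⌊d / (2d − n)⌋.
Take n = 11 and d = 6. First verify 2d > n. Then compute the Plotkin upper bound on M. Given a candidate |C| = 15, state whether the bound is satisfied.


Plotkin bound M ≤ 12; given |C| = 15 > bound (violated).

Check applicability: 2d = 12, n = 11.
2d − n = 1 > 0, so Plotkin applies.
Compute d/(2d−n) = 6/1 ≈ 6.0000.
⌊d/(2d−n)⌋ = 6.
Plotkin bound: M ≤ 2·6 = 12.
Given |C| = 15, check: VIOLATED.
This |C| is above the Plotkin bound, so no binary code with n = 11, d = 6 and 15 codewords exists.


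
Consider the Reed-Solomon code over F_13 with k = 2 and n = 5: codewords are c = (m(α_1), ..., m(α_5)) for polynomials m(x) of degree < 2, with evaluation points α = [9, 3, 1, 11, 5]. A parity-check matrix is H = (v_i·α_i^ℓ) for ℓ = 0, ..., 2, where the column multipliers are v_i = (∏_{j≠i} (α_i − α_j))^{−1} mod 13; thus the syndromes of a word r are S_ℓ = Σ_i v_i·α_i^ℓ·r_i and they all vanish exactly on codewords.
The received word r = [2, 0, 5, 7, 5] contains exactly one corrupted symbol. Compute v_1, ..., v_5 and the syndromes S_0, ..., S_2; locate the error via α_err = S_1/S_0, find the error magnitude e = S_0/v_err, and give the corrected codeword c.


S = (12, 12, 12), error at position 3, error magnitude e = 10, c = [2, 0, 8, 7, 5].

Step 1: column multipliers v_i = (∏_{j≠i}(α_i − α_j))^{−1} mod 13.
  i = 1 (α = 9): (9−3)(9−1)(9−11)(9−5) = 6·8·(−2)·4 = −384 ≡ 6, so v_1 = 6^{−1} = 11 (mod 13).
  i = 2 (α = 3): (3−9)(3−1)(3−11)(3−5) = (−6)·2·(−8)·(−2) = −192 ≡ 3, so v_2 = 3^{−1} = 9 (mod 13).
  i = 3 (α = 1): (1−9)(1−3)(1−11)(1−5) = (−8)·(−2)·(−10)·(−4) = 640 ≡ 3, so v_3 = 3^{−1} = 9 (mod 13).
  i = 4 (α = 11): (11−9)(11−3)(11−1)(11−5) = 2·8·10·6 = 960 ≡ 11, so v_4 = 11^{−1} = 6 (mod 13).
  i = 5 (α = 5): (5−9)(5−3)(5−1)(5−11) = (−4)·2·4·(−6) = 192 ≡ 10, so v_5 = 10^{−1} = 4 (mod 13).
  v = [11, 9, 9, 6, 4].
Step 2: syndromes of r = [2, 0, 5, 7, 5] (all sums mod 13).
  S_0 = Σ v_i r_i = 11·2 + 9·0 + 9·5 + 6·7 + 4·5 = 129 ≡ 12.
  S_1 = Σ v_i α_i r_i = 11·9·2 + 9·3·0 + 9·1·5 + 6·11·7 + 4·5·5 = 805 ≡ 12.
  α_i^2 mod 13 = [3, 9, 1, 4, 12].
  S_2 = Σ v_i α_i^2 r_i = 11·3·2 + 9·9·0 + 9·1·5 + 6·4·7 + 4·12·5 = 519 ≡ 12.
  S = (12, 12, 12) ≠ 0, so r is not a codeword (an error is present).
Step 3: locate the error. For a single error e at position i, S_ℓ = v_i·e·α_i^ℓ, so α_err = S_1/S_0.
  S_0^{−1} = 12^{−1} = 12 (mod 13), so α_err = 12·12 = 144 ≡ 1 = α_3. Error position i = 3.
  Consistency check: S_2/S_1 = 12·12 = 144 ≡ 1 = α_err ✓ (single-error assumption holds).
Step 4: error magnitude e = S_0/v_3 = S_0·∏_{j≠3}(α_3 − α_j) = 12·3 = 36 ≡ 10 (mod 13).
Step 5: correct position 3: c_3 = r_3 − e = 5 − 10 ≡ 8 (mod 13). Hence c = [2, 0, 8, 7, 5].
  Check: interpolating c through the α_i gives m(x) = 12 + 9·x (degree < 2) with m(α_i) = c_i for every i, so c is indeed a codeword.


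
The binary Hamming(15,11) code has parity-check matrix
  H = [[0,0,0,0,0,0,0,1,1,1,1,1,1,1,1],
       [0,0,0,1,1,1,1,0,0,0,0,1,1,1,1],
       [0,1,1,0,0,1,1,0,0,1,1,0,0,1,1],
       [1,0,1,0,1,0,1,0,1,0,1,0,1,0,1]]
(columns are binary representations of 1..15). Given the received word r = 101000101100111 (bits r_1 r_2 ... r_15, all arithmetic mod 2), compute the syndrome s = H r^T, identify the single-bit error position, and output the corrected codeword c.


s = (1, 0, 1, 0)^T, error position = 10, corrected codeword c = 101000101000111

Compute s = H r^T mod 2 one row at a time:
  s_1 = 0 + 1 + 1 + 0 + 0 + 1 + 1 + 1 = 5 ≡ 1 (mod 2).
  s_2 = 0 + 0 + 0 + 1 + 0 + 1 + 1 + 1 = 4 ≡ 0 (mod 2).
  s_3 = 0 + 1 + 0 + 1 + 1 + 0 + 1 + 1 = 5 ≡ 1 (mod 2).
  s_4 = 1 + 1 + 0 + 1 + 1 + 0 + 1 + 1 = 6 ≡ 0 (mod 2).
s = (1, 0, 1, 0)^T — this equals column 10 of H (binary 1010), so error is at position 10.
Correct: flip bit 10 of r = 101000101100111 to get c = 101000101000111.
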